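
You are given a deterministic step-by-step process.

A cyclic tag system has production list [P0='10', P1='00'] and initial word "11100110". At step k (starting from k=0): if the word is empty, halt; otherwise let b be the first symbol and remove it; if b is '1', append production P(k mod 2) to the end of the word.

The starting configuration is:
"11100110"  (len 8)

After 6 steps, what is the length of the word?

10

[0] "11100110"  (len 8)
[1] "110011010"  (len 9)
[2] "1001101000"  (len 10)
[3] "00110100010"  (len 11)
[4] "0110100010"  (len 10)
[5] "110100010"  (len 9)
[6] "1010001000"  (len 10)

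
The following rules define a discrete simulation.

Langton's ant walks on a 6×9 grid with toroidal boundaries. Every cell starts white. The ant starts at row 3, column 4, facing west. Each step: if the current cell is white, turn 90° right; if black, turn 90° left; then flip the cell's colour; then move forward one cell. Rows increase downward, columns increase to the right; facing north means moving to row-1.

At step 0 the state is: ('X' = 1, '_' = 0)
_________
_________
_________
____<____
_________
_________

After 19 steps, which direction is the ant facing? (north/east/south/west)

gen 0: _________
_________
_________
____<____
_________
_________
gen 1: _________
_________
____^____
____X____
_________
_________
gen 2: _________
_________
____X>___
____X____
_________
_________
gen 3: _________
_________
____XX___
____Xv___
_________
_________
gen 4: _________
_________
____XX___
____<X___
_________
_________
gen 5: _________
_________
____XX___
_____X___
____v____
_________
gen 6: _________
_________
____XX___
_____X___
___<X____
_________
gen 7: _________
_________
____XX___
___^_X___
___XX____
_________
gen 8: _________
_________
____XX___
___X>X___
___XX____
_________
gen 9: _________
_________
____XX___
___XXX___
___Xv____
_________
gen 10: _________
_________
____XX___
___XXX___
___X_>___
_________
gen 11: _________
_________
____XX___
___XXX___
___X_X___
_____v___
gen 12: _________
_________
____XX___
___XXX___
___X_X___
____<X___
gen 13: _________
_________
____XX___
___XXX___
___X^X___
____XX___
gen 14: _________
_________
____XX___
___XXX___
___XX>___
____XX___
gen 15: _________
_________
____XX___
___XX^___
___XX____
____XX___
gen 16: _________
_________
____XX___
___X<____
___XX____
____XX___
gen 17: _________
_________
____XX___
___X_____
___Xv____
____XX___
gen 18: _________
_________
____XX___
___X_____
___X_>___
____XX___
gen 19: _________
_________
____XX___
___X_____
___X_X___
____Xv___

south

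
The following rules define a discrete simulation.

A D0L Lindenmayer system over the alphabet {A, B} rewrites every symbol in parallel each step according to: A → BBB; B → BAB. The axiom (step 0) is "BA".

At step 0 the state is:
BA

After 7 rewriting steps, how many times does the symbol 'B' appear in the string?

3281

step 0: BA
step 1: BABBBB
step 2: BABBBBBABBABBABBAB
step 3: BABBBBBABBABBABBABBABBBBBABBABBBBBABBABBBBBABBABBBBBAB
step 4: BABBBBBABBABBABBABBABBBBBABBABBBBBABBABBBBBABBABBBBBABBABB…BBABBABBBBBABBABBABBABBABBBBBABBABBBBBABBABBABBABBABBBBBAB  (len 162)
step 5: BABBBBBABBABBABBABBABBBBBABBABBBBBABBABBBBBABBABBBBBABBABB…BBABBABBBBBABBABBBBBABBABBBBBABBABBBBBABBABBABBABBABBBBBAB  (len 486)
step 6: BABBBBBABBABBABBABBABBBBBABBABBBBBABBABBBBBABBABBBBBABBABB…BBABBABBBBBABBABBBBBABBABBBBBABBABBBBBABBABBABBABBABBBBBAB  (len 1458)
step 7: BABBBBBABBABBABBABBABBBBBABBABBBBBABBABBBBBABBABBBBBABBABB…BBABBABBBBBABBABBBBBABBABBBBBABBABBBBBABBABBABBABBABBBBBAB  (len 4374)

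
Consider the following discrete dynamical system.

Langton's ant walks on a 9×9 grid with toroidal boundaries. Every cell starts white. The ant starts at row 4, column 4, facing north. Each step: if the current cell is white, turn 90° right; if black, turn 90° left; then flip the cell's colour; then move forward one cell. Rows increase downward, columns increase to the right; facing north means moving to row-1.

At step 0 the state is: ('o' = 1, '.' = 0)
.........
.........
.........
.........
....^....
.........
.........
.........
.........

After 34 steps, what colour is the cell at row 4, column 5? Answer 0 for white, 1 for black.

step 0: .........
.........
.........
.........
....^....
.........
.........
.........
.........
step 1: .........
.........
.........
.........
....o>...
.........
.........
.........
.........
step 2: .........
.........
.........
.........
....oo...
.....v...
.........
.........
.........
step 3: .........
.........
.........
.........
....oo...
....<o...
.........
.........
.........
step 4: .........
.........
.........
.........
....^o...
....oo...
.........
.........
.........
step 5: .........
.........
.........
.........
...<.o...
....oo...
.........
.........
.........
step 6: .........
.........
.........
...^.....
...o.o...
....oo...
.........
.........
.........
step 7: .........
.........
.........
...o>....
...o.o...
....oo...
.........
.........
.........
step 8: .........
.........
.........
...oo....
...ovo...
....oo...
.........
.........
.........
step 9: .........
.........
.........
...oo....
...<oo...
....oo...
.........
.........
.........
step 10: .........
.........
.........
...oo....
....oo...
...voo...
.........
.........
.........
step 11: .........
.........
.........
...oo....
....oo...
..<ooo...
.........
.........
.........
step 12: .........
.........
.........
...oo....
..^.oo...
..oooo...
.........
.........
.........
step 13: .........
.........
.........
...oo....
..o>oo...
..oooo...
.........
.........
.........
step 14: .........
.........
.........
...oo....
..oooo...
..ovoo...
.........
.........
.........
step 15: .........
.........
.........
...oo....
..oooo...
..o.>o...
.........
.........
.........
step 16: .........
.........
.........
...oo....
..oo^o...
..o..o...
.........
.........
.........
step 17: .........
.........
.........
...oo....
..o<.o...
..o..o...
.........
.........
.........
step 18: .........
.........
.........
...oo....
..o..o...
..ov.o...
.........
.........
.........
step 19: .........
.........
.........
...oo....
..o..o...
..<o.o...
.........
.........
.........
step 20: .........
.........
.........
...oo....
..o..o...
...o.o...
..v......
.........
.........
step 21: .........
.........
.........
...oo....
..o..o...
...o.o...
.<o......
.........
.........
step 22: .........
.........
.........
...oo....
..o..o...
.^.o.o...
.oo......
.........
.........
step 23: .........
.........
.........
...oo....
..o..o...
.o>o.o...
.oo......
.........
.........
step 24: .........
.........
.........
...oo....
..o..o...
.ooo.o...
.ov......
.........
.........
step 25: .........
.........
.........
...oo....
..o..o...
.ooo.o...
.o.>.....
.........
.........
step 26: .........
.........
.........
...oo....
..o..o...
.ooo.o...
.o.o.....
...v.....
.........
step 27: .........
.........
.........
...oo....
..o..o...
.ooo.o...
.o.o.....
..<o.....
.........
step 28: .........
.........
.........
...oo....
..o..o...
.ooo.o...
.o^o.....
..oo.....
.........
step 29: .........
.........
.........
...oo....
..o..o...
.ooo.o...
.oo>.....
..oo.....
.........
step 30: .........
.........
.........
...oo....
..o..o...
.oo^.o...
.oo......
..oo.....
.........
step 31: .........
.........
.........
...oo....
..o..o...
.o<..o...
.oo......
..oo.....
.........
step 32: .........
.........
.........
...oo....
..o..o...
.o...o...
.ov......
..oo.....
.........
step 33: .........
.........
.........
...oo....
..o..o...
.o...o...
.o.>.....
..oo.....
.........
step 34: .........
.........
.........
...oo....
..o..o...
.o...o...
.o.o.....
..ov.....
.........

1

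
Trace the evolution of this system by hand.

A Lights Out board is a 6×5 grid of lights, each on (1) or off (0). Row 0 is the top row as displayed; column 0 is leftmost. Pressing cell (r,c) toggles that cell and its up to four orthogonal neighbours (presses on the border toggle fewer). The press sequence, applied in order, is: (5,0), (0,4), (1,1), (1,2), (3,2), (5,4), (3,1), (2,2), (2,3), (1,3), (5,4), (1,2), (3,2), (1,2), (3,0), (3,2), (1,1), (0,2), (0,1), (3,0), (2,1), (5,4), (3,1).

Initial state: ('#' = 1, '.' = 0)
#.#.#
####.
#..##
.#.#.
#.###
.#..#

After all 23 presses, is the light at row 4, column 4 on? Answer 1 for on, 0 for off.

0

k=0  #.#.#
####.
#..##
.#.#.
#.###
.#..#
k=1  #.#.#
####.
#..##
.#.#.
..###
#...#
k=2  #.##.
#####
#..##
.#.#.
..###
#...#
k=3  ####.
...##
##.##
.#.#.
..###
#...#
k=4  ##.#.
.##.#
#####
.#.#.
..###
#...#
k=5  ##.#.
.##.#
##.##
..#..
...##
#...#
k=6  ##.#.
.##.#
##.##
..#..
...#.
#..#.
k=7  ##.#.
.##.#
#..##
##...
.#.#.
#..#.
k=8  ##.#.
.#..#
###.#
###..
.#.#.
#..#.
k=9  ##.#.
.#.##
##.#.
####.
.#.#.
#..#.
k=10  ##...
.##..
##...
####.
.#.#.
#..#.
k=11  ##...
.##..
##...
####.
.#.##
#...#
k=12  ###..
...#.
###..
####.
.#.##
#...#
k=13  ###..
...#.
##...
#....
.####
#...#
k=14  ##...
.##..
###..
#....
.####
#...#
k=15  ##...
.##..
.##..
.#...
#####
#...#
k=16  ##...
.##..
.#...
..##.
##.##
#...#
k=17  #....
#....
.....
..##.
##.##
#...#
k=18  ####.
#.#..
.....
..##.
##.##
#...#
k=19  ...#.
###..
.....
..##.
##.##
#...#
k=20  ...#.
###..
#....
####.
.#.##
#...#
k=21  ...#.
#.#..
.##..
#.##.
.#.##
#...#
k=22  ...#.
#.#..
.##..
#.##.
.#.#.
#..#.
k=23  ...#.
#.#..
..#..
.#.#.
...#.
#..#.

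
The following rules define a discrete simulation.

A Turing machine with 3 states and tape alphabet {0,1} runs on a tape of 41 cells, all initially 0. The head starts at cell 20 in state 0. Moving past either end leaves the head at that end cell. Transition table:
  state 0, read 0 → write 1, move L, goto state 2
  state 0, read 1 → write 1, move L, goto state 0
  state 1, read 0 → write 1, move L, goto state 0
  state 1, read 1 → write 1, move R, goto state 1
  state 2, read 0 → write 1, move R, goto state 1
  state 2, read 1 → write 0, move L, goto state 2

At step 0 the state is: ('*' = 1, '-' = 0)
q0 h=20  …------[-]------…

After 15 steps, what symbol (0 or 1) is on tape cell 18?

1

t=0: q0 h=20  …------[-]------…
t=1: q2 h=19  …------[-]*-----…
t=2: q1 h=20  …-----*[*]------…
t=3: q1 h=21  …----**[-]------…
t=4: q0 h=20  …-----*[*]*-----…
t=5: q0 h=19  …------[*]**----…
t=6: q0 h=18  …------[-]***---…
t=7: q2 h=17  …------[-]****--…
t=8: q1 h=18  …-----*[*]***---…
t=9: q1 h=19  …----**[*]**----…
t=10: q1 h=20  …---***[*]*-----…
t=11: q1 h=21  …--****[*]------…
t=12: q1 h=22  …-*****[-]------…
t=13: q0 h=21  …--****[*]*-----…
t=14: q0 h=20  …---***[*]**----…
t=15: q0 h=19  …----**[*]***---…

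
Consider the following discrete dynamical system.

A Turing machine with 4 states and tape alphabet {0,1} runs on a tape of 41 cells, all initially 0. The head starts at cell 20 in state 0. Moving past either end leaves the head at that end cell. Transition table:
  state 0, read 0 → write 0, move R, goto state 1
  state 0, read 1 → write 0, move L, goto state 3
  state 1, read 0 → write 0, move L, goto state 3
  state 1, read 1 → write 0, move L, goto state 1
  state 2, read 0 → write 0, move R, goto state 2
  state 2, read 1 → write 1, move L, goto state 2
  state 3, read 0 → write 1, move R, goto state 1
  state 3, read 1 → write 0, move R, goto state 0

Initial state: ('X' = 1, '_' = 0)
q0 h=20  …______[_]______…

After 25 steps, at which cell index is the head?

t=0: q0 h=20  …______[_]______…
t=1: q1 h=21  …______[_]______…
t=2: q3 h=20  …______[_]______…
t=3: q1 h=21  …_____X[_]______…
t=4: q3 h=20  …______[X]______…
t=5: q0 h=21  …______[_]______…
t=6: q1 h=22  …______[_]______…
t=7: q3 h=21  …______[_]______…
t=8: q1 h=22  …_____X[_]______…
t=9: q3 h=21  …______[X]______…
t=10: q0 h=22  …______[_]______…
t=11: q1 h=23  …______[_]______…
t=12: q3 h=22  …______[_]______…
t=13: q1 h=23  …_____X[_]______…
t=14: q3 h=22  …______[X]______…
t=15: q0 h=23  …______[_]______…
t=16: q1 h=24  …______[_]______…
t=17: q3 h=23  …______[_]______…
t=18: q1 h=24  …_____X[_]______…
t=19: q3 h=23  …______[X]______…
t=20: q0 h=24  …______[_]______…
t=21: q1 h=25  …______[_]______…
t=22: q3 h=24  …______[_]______…
t=23: q1 h=25  …_____X[_]______…
t=24: q3 h=24  …______[X]______…
t=25: q0 h=25  …______[_]______…

25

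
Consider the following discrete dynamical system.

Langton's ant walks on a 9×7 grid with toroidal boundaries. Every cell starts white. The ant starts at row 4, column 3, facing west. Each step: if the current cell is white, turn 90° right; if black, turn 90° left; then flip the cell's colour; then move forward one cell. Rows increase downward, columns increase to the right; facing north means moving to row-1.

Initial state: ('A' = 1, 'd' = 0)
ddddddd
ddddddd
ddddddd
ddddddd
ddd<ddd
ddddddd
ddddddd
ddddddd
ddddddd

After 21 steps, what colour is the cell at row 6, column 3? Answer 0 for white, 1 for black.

t=0: ddddddd
ddddddd
ddddddd
ddddddd
ddd<ddd
ddddddd
ddddddd
ddddddd
ddddddd
t=1: ddddddd
ddddddd
ddddddd
ddd^ddd
dddAddd
ddddddd
ddddddd
ddddddd
ddddddd
t=2: ddddddd
ddddddd
ddddddd
dddA>dd
dddAddd
ddddddd
ddddddd
ddddddd
ddddddd
t=3: ddddddd
ddddddd
ddddddd
dddAAdd
dddAvdd
ddddddd
ddddddd
ddddddd
ddddddd
t=4: ddddddd
ddddddd
ddddddd
dddAAdd
ddd<Add
ddddddd
ddddddd
ddddddd
ddddddd
t=5: ddddddd
ddddddd
ddddddd
dddAAdd
ddddAdd
dddvddd
ddddddd
ddddddd
ddddddd
t=6: ddddddd
ddddddd
ddddddd
dddAAdd
ddddAdd
dd<Addd
ddddddd
ddddddd
ddddddd
t=7: ddddddd
ddddddd
ddddddd
dddAAdd
dd^dAdd
ddAAddd
ddddddd
ddddddd
ddddddd
t=8: ddddddd
ddddddd
ddddddd
dddAAdd
ddA>Add
ddAAddd
ddddddd
ddddddd
ddddddd
t=9: ddddddd
ddddddd
ddddddd
dddAAdd
ddAAAdd
ddAvddd
ddddddd
ddddddd
ddddddd
t=10: ddddddd
ddddddd
ddddddd
dddAAdd
ddAAAdd
ddAd>dd
ddddddd
ddddddd
ddddddd
t=11: ddddddd
ddddddd
ddddddd
dddAAdd
ddAAAdd
ddAdAdd
ddddvdd
ddddddd
ddddddd
t=12: ddddddd
ddddddd
ddddddd
dddAAdd
ddAAAdd
ddAdAdd
ddd<Add
ddddddd
ddddddd
t=13: ddddddd
ddddddd
ddddddd
dddAAdd
ddAAAdd
ddA^Add
dddAAdd
ddddddd
ddddddd
t=14: ddddddd
ddddddd
ddddddd
dddAAdd
ddAAAdd
ddAA>dd
dddAAdd
ddddddd
ddddddd
t=15: ddddddd
ddddddd
ddddddd
dddAAdd
ddAA^dd
ddAAddd
dddAAdd
ddddddd
ddddddd
t=16: ddddddd
ddddddd
ddddddd
dddAAdd
ddA<ddd
ddAAddd
dddAAdd
ddddddd
ddddddd
t=17: ddddddd
ddddddd
ddddddd
dddAAdd
ddAdddd
ddAvddd
dddAAdd
ddddddd
ddddddd
t=18: ddddddd
ddddddd
ddddddd
dddAAdd
ddAdddd
ddAd>dd
dddAAdd
ddddddd
ddddddd
t=19: ddddddd
ddddddd
ddddddd
dddAAdd
ddAdddd
ddAdAdd
dddAvdd
ddddddd
ddddddd
t=20: ddddddd
ddddddd
ddddddd
dddAAdd
ddAdddd
ddAdAdd
dddAd>d
ddddddd
ddddddd
t=21: ddddddd
ddddddd
ddddddd
dddAAdd
ddAdddd
ddAdAdd
dddAdAd
dddddvd
ddddddd

1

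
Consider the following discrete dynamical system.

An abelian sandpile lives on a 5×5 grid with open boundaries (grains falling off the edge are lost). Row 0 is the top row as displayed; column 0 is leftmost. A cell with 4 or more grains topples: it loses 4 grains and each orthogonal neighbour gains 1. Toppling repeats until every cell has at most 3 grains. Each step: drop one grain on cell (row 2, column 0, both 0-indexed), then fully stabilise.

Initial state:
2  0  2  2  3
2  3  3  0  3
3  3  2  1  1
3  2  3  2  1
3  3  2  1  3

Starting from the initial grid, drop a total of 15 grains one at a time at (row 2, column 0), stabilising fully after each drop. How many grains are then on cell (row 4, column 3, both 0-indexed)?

gen 0: 2  0  2  2  3
2  3  3  0  3
3  3  2  1  1
3  2  3  2  1
3  3  2  1  3
gen 1: 3  1  3  2  3
0  2  1  1  3
3  3  1  2  1
2  2  2  3  1
1  2  0  2  3
gen 2: 3  1  3  2  3
1  3  1  1  3
1  0  2  2  1
3  3  2  3  1
1  2  0  2  3
gen 3: 3  1  3  2  3
1  3  1  1  3
2  0  2  2  1
3  3  2  3  1
1  2  0  2  3
gen 4: 3  1  3  2  3
1  3  1  1  3
3  0  2  2  1
3  3  2  3  1
1  2  0  2  3
gen 5: 3  1  3  2  3
2  3  1  1  3
1  2  2  2  1
1  0  3  3  1
2  3  0  2  3
gen 6: 3  1  3  2  3
2  3  1  1  3
2  2  2  2  1
1  0  3  3  1
2  3  0  2  3
gen 7: 3  1  3  2  3
2  3  1  1  3
3  2  2  2  1
1  0  3  3  1
2  3  0  2  3
gen 8: 3  1  3  2  3
3  3  1  1  3
0  3  2  2  1
2  0  3  3  1
2  3  0  2  3
gen 9: 3  1  3  2  3
3  3  1  1  3
1  3  2  2  1
2  0  3  3  1
2  3  0  2  3
gen 10: 3  1  3  2  3
3  3  1  1  3
2  3  2  2  1
2  0  3  3  1
2  3  0  2  3
gen 11: 3  1  3  2  3
3  3  1  1  3
3  3  2  2  1
2  0  3  3  1
2  3  0  2  3
gen 12: 0  3  3  2  3
2  1  2  1  3
2  1  3  2  1
3  1  3  3  1
2  3  0  2  3
gen 13: 0  3  3  2  3
2  1  2  1  3
3  1  3  2  1
3  1  3  3  1
2  3  0  2  3
gen 14: 0  3  3  2  3
3  1  2  1  3
1  2  3  2  1
0  2  3  3  1
3  3  0  2  3
gen 15: 0  3  3  2  3
3  1  2  1  3
2  2  3  2  1
0  2  3  3  1
3  3  0  2  3

2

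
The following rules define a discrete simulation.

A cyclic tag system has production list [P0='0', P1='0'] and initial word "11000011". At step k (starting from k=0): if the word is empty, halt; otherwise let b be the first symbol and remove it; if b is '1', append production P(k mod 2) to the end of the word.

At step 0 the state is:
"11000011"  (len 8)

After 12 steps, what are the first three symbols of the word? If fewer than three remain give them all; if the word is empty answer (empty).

k=0  "11000011"  (len 8)
k=1  "10000110"  (len 8)
k=2  "00001100"  (len 8)
k=3  "0001100"  (len 7)
k=4  "001100"  (len 6)
k=5  "01100"  (len 5)
k=6  "1100"  (len 4)
k=7  "1000"  (len 4)
k=8  "0000"  (len 4)
k=9  "000"  (len 3)
k=10  "00"  (len 2)
k=11  "0"  (len 1)
k=12  (halted — word empty)

(empty)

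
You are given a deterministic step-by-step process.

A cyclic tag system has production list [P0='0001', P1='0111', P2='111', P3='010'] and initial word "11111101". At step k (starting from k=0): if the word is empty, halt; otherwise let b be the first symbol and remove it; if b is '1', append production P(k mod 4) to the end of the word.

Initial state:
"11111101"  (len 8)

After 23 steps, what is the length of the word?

38

t=0: "11111101"  (len 8)
t=1: "11111010001"  (len 11)
t=2: "11110100010111"  (len 14)
t=3: "1110100010111111"  (len 16)
t=4: "110100010111111010"  (len 18)
t=5: "101000101111110100001"  (len 21)
t=6: "010001011111101000010111"  (len 24)
t=7: "10001011111101000010111"  (len 23)
t=8: "0001011111101000010111010"  (len 25)
t=9: "001011111101000010111010"  (len 24)
t=10: "01011111101000010111010"  (len 23)
t=11: "1011111101000010111010"  (len 22)
t=12: "011111101000010111010010"  (len 24)
t=13: "11111101000010111010010"  (len 23)
t=14: "11111010000101110100100111"  (len 26)
t=15: "1111010000101110100100111111"  (len 28)
t=16: "111010000101110100100111111010"  (len 30)
t=17: "110100001011101001001111110100001"  (len 33)
t=18: "101000010111010010011111101000010111"  (len 36)
t=19: "01000010111010010011111101000010111111"  (len 38)
t=20: "1000010111010010011111101000010111111"  (len 37)
t=21: "0000101110100100111111010000101111110001"  (len 40)
t=22: "000101110100100111111010000101111110001"  (len 39)
t=23: "00101110100100111111010000101111110001"  (len 38)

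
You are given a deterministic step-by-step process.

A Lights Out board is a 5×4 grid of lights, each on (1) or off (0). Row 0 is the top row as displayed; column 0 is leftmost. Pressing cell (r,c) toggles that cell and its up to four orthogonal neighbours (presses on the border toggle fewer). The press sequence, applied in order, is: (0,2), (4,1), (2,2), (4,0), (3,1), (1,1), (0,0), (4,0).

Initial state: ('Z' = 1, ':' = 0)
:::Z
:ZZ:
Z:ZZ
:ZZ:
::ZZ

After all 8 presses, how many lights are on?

10

gen 0: :::Z
:ZZ:
Z:ZZ
:ZZ:
::ZZ
gen 1: :ZZ:
:Z::
Z:ZZ
:ZZ:
::ZZ
gen 2: :ZZ:
:Z::
Z:ZZ
::Z:
ZZ:Z
gen 3: :ZZ:
:ZZ:
ZZ::
::::
ZZ:Z
gen 4: :ZZ:
:ZZ:
ZZ::
Z:::
:::Z
gen 5: :ZZ:
:ZZ:
Z:::
:ZZ:
:Z:Z
gen 6: ::Z:
Z:::
ZZ::
:ZZ:
:Z:Z
gen 7: ZZZ:
::::
ZZ::
:ZZ:
:Z:Z
gen 8: ZZZ:
::::
ZZ::
ZZZ:
Z::Z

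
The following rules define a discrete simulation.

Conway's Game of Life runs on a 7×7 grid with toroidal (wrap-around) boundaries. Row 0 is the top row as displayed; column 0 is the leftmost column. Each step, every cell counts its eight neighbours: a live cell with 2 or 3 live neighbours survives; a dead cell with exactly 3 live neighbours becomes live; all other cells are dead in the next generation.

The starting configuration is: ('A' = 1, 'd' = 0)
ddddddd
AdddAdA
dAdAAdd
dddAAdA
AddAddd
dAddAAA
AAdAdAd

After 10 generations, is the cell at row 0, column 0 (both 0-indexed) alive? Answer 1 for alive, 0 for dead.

gen 0: ddddddd
AdddAdA
dAdAAdd
dddAAdA
AddAddd
dAddAAA
AAdAdAd
gen 1: dAddAAd
AddAAAd
ddAdddA
AddddAd
AdAAddd
dAdAdAd
AAAddAd
gen 2: ddddddd
AAAAddd
AAdAddd
AdAAddd
AdAAddd
dddAddd
AddAdAd
gen 3: AddAAdA
AddAddd
ddddAdA
AdddAdA
ddddAdd
dAdAddA
ddddAdd
gen 4: AddAAAA
AddAddd
dddAAdA
AddAAdA
dddAAdA
dddAAAd
ddAdAdA
gen 5: AAAdddd
AdAdddd
ddAdddA
AdAdddA
AdAdddA
ddAdddA
AdAdddd
gen 6: AdAAddA
AdAAddA
ddAAddA
ddAAdAd
ddAAdAd
ddAAddA
AdAAddA
gen 7: ddddAAd
ddddAAd
AddddAA
dAdddAA
dAdddAA
AddddAA
ddddAAd
gen 8: dddAddA
ddddddd
Adddddd
dAddAdd
dAddAdd
Adddddd
ddddddd
gen 9: ddddddd
ddddddd
ddddddd
AAddddd
AAddddd
ddddddd
ddddddd
gen 10: ddddddd
ddddddd
ddddddd
AAddddd
AAddddd
ddddddd
ddddddd

0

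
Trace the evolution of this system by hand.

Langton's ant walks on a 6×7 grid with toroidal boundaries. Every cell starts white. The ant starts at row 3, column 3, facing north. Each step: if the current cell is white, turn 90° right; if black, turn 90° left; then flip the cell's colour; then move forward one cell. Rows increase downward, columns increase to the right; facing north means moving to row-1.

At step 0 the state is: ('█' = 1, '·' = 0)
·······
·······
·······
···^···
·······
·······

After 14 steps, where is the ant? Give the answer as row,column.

0) ·······
·······
·······
···^···
·······
·······
1) ·······
·······
·······
···█>··
·······
·······
2) ·······
·······
·······
···██··
····v··
·······
3) ·······
·······
·······
···██··
···<█··
·······
4) ·······
·······
·······
···^█··
···██··
·······
5) ·······
·······
·······
··<·█··
···██··
·······
6) ·······
·······
··^····
··█·█··
···██··
·······
7) ·······
·······
··█>···
··█·█··
···██··
·······
8) ·······
·······
··██···
··█v█··
···██··
·······
9) ·······
·······
··██···
··<██··
···██··
·······
10) ·······
·······
··██···
···██··
··v██··
·······
11) ·······
·······
··██···
···██··
·<███··
·······
12) ·······
·······
··██···
·^·██··
·████··
·······
13) ·······
·······
··██···
·█>██··
·████··
·······
14) ·······
·······
··██···
·████··
·█v██··
·······

4,2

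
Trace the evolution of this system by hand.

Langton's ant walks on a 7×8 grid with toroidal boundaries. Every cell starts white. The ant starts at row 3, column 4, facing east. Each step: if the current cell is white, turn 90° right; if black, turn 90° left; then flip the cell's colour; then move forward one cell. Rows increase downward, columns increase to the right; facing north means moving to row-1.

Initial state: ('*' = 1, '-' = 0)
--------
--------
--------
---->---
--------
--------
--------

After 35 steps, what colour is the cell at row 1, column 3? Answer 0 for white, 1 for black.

0

[0] --------
--------
--------
---->---
--------
--------
--------
[1] --------
--------
--------
----*---
----v---
--------
--------
[2] --------
--------
--------
----*---
---<*---
--------
--------
[3] --------
--------
--------
---^*---
---**---
--------
--------
[4] --------
--------
--------
---*>---
---**---
--------
--------
[5] --------
--------
----^---
---*----
---**---
--------
--------
[6] --------
--------
----*>--
---*----
---**---
--------
--------
[7] --------
--------
----**--
---*-v--
---**---
--------
--------
[8] --------
--------
----**--
---*<*--
---**---
--------
--------
[9] --------
--------
----^*--
---***--
---**---
--------
--------
[10] --------
--------
---<-*--
---***--
---**---
--------
--------
[11] --------
---^----
---*-*--
---***--
---**---
--------
--------
[12] --------
---*>---
---*-*--
---***--
---**---
--------
--------
[13] --------
---**---
---*v*--
---***--
---**---
--------
--------
[14] --------
---**---
---<**--
---***--
---**---
--------
--------
[15] --------
---**---
----**--
---v**--
---**---
--------
--------
[16] --------
---**---
----**--
---->*--
---**---
--------
--------
[17] --------
---**---
----^*--
-----*--
---**---
--------
--------
[18] --------
---**---
---<-*--
-----*--
---**---
--------
--------
[19] --------
---^*---
---*-*--
-----*--
---**---
--------
--------
[20] --------
--<-*---
---*-*--
-----*--
---**---
--------
--------
[21] --^-----
--*-*---
---*-*--
-----*--
---**---
--------
--------
[22] --*>----
--*-*---
---*-*--
-----*--
---**---
--------
--------
[23] --**----
--*v*---
---*-*--
-----*--
---**---
--------
--------
[24] --**----
--<**---
---*-*--
-----*--
---**---
--------
--------
[25] --**----
---**---
--v*-*--
-----*--
---**---
--------
--------
[26] --**----
---**---
-<**-*--
-----*--
---**---
--------
--------
[27] --**----
-^-**---
-***-*--
-----*--
---**---
--------
--------
[28] --**----
-*>**---
-***-*--
-----*--
---**---
--------
--------
[29] --**----
-****---
-*v*-*--
-----*--
---**---
--------
--------
[30] --**----
-****---
-*->-*--
-----*--
---**---
--------
--------
[31] --**----
-**^*---
-*---*--
-----*--
---**---
--------
--------
[32] --**----
-*<-*---
-*---*--
-----*--
---**---
--------
--------
[33] --**----
-*--*---
-*v--*--
-----*--
---**---
--------
--------
[34] --**----
-*--*---
-<*--*--
-----*--
---**---
--------
--------
[35] --**----
-*--*---
--*--*--
-v---*--
---**---
--------
--------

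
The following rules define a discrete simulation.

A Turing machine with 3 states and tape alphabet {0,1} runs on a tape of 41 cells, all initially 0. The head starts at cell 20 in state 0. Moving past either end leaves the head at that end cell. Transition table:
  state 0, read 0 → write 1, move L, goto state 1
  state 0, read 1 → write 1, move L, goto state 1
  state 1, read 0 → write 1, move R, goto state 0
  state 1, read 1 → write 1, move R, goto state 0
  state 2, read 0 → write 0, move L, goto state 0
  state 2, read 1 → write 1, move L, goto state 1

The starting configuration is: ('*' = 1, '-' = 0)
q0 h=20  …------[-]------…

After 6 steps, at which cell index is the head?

20

gen 0: q0 h=20  …------[-]------…
gen 1: q1 h=19  …------[-]*-----…
gen 2: q0 h=20  …-----*[*]------…
gen 3: q1 h=19  …------[*]*-----…
gen 4: q0 h=20  …-----*[*]------…
gen 5: q1 h=19  …------[*]*-----…
gen 6: q0 h=20  …-----*[*]------…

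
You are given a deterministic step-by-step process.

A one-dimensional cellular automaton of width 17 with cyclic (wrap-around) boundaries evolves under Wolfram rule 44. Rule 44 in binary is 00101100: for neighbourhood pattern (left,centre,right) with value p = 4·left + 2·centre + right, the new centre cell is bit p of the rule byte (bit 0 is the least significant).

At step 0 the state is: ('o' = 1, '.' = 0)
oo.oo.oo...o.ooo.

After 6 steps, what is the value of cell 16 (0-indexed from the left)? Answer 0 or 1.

0) oo.oo.oo...o.ooo.
1) o.oo.oo....ooo..o
2) .oo.oo.....o....o
3) oo.oo......o....o
4) ..oo.......o....o
5) ..o........o....o
6) ..o........o....o

1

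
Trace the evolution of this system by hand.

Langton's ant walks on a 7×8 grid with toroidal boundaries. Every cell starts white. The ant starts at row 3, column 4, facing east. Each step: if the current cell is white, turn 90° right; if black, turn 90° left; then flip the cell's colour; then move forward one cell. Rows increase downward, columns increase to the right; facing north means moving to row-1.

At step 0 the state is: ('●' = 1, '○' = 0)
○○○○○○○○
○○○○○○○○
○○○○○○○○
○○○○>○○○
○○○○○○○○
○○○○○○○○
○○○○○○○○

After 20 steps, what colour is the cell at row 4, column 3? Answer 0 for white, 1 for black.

1

k=0  ○○○○○○○○
○○○○○○○○
○○○○○○○○
○○○○>○○○
○○○○○○○○
○○○○○○○○
○○○○○○○○
k=1  ○○○○○○○○
○○○○○○○○
○○○○○○○○
○○○○●○○○
○○○○v○○○
○○○○○○○○
○○○○○○○○
k=2  ○○○○○○○○
○○○○○○○○
○○○○○○○○
○○○○●○○○
○○○<●○○○
○○○○○○○○
○○○○○○○○
k=3  ○○○○○○○○
○○○○○○○○
○○○○○○○○
○○○^●○○○
○○○●●○○○
○○○○○○○○
○○○○○○○○
k=4  ○○○○○○○○
○○○○○○○○
○○○○○○○○
○○○●>○○○
○○○●●○○○
○○○○○○○○
○○○○○○○○
k=5  ○○○○○○○○
○○○○○○○○
○○○○^○○○
○○○●○○○○
○○○●●○○○
○○○○○○○○
○○○○○○○○
k=6  ○○○○○○○○
○○○○○○○○
○○○○●>○○
○○○●○○○○
○○○●●○○○
○○○○○○○○
○○○○○○○○
k=7  ○○○○○○○○
○○○○○○○○
○○○○●●○○
○○○●○v○○
○○○●●○○○
○○○○○○○○
○○○○○○○○
k=8  ○○○○○○○○
○○○○○○○○
○○○○●●○○
○○○●<●○○
○○○●●○○○
○○○○○○○○
○○○○○○○○
k=9  ○○○○○○○○
○○○○○○○○
○○○○^●○○
○○○●●●○○
○○○●●○○○
○○○○○○○○
○○○○○○○○
k=10  ○○○○○○○○
○○○○○○○○
○○○<○●○○
○○○●●●○○
○○○●●○○○
○○○○○○○○
○○○○○○○○
k=11  ○○○○○○○○
○○○^○○○○
○○○●○●○○
○○○●●●○○
○○○●●○○○
○○○○○○○○
○○○○○○○○
k=12  ○○○○○○○○
○○○●>○○○
○○○●○●○○
○○○●●●○○
○○○●●○○○
○○○○○○○○
○○○○○○○○
k=13  ○○○○○○○○
○○○●●○○○
○○○●v●○○
○○○●●●○○
○○○●●○○○
○○○○○○○○
○○○○○○○○
k=14  ○○○○○○○○
○○○●●○○○
○○○<●●○○
○○○●●●○○
○○○●●○○○
○○○○○○○○
○○○○○○○○
k=15  ○○○○○○○○
○○○●●○○○
○○○○●●○○
○○○v●●○○
○○○●●○○○
○○○○○○○○
○○○○○○○○
k=16  ○○○○○○○○
○○○●●○○○
○○○○●●○○
○○○○>●○○
○○○●●○○○
○○○○○○○○
○○○○○○○○
k=17  ○○○○○○○○
○○○●●○○○
○○○○^●○○
○○○○○●○○
○○○●●○○○
○○○○○○○○
○○○○○○○○
k=18  ○○○○○○○○
○○○●●○○○
○○○<○●○○
○○○○○●○○
○○○●●○○○
○○○○○○○○
○○○○○○○○
k=19  ○○○○○○○○
○○○^●○○○
○○○●○●○○
○○○○○●○○
○○○●●○○○
○○○○○○○○
○○○○○○○○
k=20  ○○○○○○○○
○○<○●○○○
○○○●○●○○
○○○○○●○○
○○○●●○○○
○○○○○○○○
○○○○○○○○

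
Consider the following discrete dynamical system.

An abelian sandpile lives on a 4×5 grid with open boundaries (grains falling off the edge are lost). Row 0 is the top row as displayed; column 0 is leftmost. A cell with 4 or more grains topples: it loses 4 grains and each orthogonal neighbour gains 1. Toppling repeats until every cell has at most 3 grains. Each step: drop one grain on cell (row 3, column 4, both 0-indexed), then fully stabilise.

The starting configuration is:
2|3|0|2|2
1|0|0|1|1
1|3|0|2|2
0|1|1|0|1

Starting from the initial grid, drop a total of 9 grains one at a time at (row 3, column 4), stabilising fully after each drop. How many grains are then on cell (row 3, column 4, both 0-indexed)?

3

t=0: 2|3|0|2|2
1|0|0|1|1
1|3|0|2|2
0|1|1|0|1
t=1: 2|3|0|2|2
1|0|0|1|1
1|3|0|2|2
0|1|1|0|2
t=2: 2|3|0|2|2
1|0|0|1|1
1|3|0|2|2
0|1|1|0|3
t=3: 2|3|0|2|2
1|0|0|1|1
1|3|0|2|3
0|1|1|1|0
t=4: 2|3|0|2|2
1|0|0|1|1
1|3|0|2|3
0|1|1|1|1
t=5: 2|3|0|2|2
1|0|0|1|1
1|3|0|2|3
0|1|1|1|2
t=6: 2|3|0|2|2
1|0|0|1|1
1|3|0|2|3
0|1|1|1|3
t=7: 2|3|0|2|2
1|0|0|1|2
1|3|0|3|0
0|1|1|2|1
t=8: 2|3|0|2|2
1|0|0|1|2
1|3|0|3|0
0|1|1|2|2
t=9: 2|3|0|2|2
1|0|0|1|2
1|3|0|3|0
0|1|1|2|3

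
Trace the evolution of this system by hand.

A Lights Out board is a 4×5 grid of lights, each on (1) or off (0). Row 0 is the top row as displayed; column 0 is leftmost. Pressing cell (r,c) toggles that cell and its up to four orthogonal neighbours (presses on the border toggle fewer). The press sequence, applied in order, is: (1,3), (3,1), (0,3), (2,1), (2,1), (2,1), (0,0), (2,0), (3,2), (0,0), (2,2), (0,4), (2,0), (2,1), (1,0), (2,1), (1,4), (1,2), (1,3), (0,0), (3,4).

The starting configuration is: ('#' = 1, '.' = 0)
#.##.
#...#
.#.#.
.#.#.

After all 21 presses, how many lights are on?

gen 0: #.##.
#...#
.#.#.
.#.#.
gen 1: #.#..
#.##.
.#...
.#.#.
gen 2: #.#..
#.##.
.....
#.##.
gen 3: #..##
#.#..
.....
#.##.
gen 4: #..##
###..
###..
####.
gen 5: #..##
#.#..
.....
#.##.
gen 6: #..##
###..
###..
####.
gen 7: .#.##
.##..
###..
####.
gen 8: .#.##
###..
..#..
.###.
gen 9: .#.##
###..
.....
.....
gen 10: #..##
.##..
.....
.....
gen 11: #..##
.#...
.###.
..#..
gen 12: #....
.#..#
.###.
..#..
gen 13: #....
##..#
#.##.
#.#..
gen 14: #....
#...#
.#.#.
###..
gen 15: .....
.#..#
##.#.
###..
gen 16: .....
....#
..##.
#.#..
gen 17: ....#
...#.
..###
#.#..
gen 18: ..#.#
.##..
...##
#.#..
gen 19: ..###
.#.##
....#
#.#..
gen 20: #####
##.##
....#
#.#..
gen 21: #####
##.##
.....
#.###

13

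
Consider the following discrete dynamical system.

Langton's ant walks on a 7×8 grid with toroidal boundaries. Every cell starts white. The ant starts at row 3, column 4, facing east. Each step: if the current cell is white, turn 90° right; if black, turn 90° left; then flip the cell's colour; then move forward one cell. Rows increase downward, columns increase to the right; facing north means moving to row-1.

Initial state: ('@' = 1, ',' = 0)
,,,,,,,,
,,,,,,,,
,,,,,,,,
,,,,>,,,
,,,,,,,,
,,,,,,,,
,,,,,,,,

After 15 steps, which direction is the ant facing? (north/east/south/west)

south

[0] ,,,,,,,,
,,,,,,,,
,,,,,,,,
,,,,>,,,
,,,,,,,,
,,,,,,,,
,,,,,,,,
[1] ,,,,,,,,
,,,,,,,,
,,,,,,,,
,,,,@,,,
,,,,v,,,
,,,,,,,,
,,,,,,,,
[2] ,,,,,,,,
,,,,,,,,
,,,,,,,,
,,,,@,,,
,,,<@,,,
,,,,,,,,
,,,,,,,,
[3] ,,,,,,,,
,,,,,,,,
,,,,,,,,
,,,^@,,,
,,,@@,,,
,,,,,,,,
,,,,,,,,
[4] ,,,,,,,,
,,,,,,,,
,,,,,,,,
,,,@>,,,
,,,@@,,,
,,,,,,,,
,,,,,,,,
[5] ,,,,,,,,
,,,,,,,,
,,,,^,,,
,,,@,,,,
,,,@@,,,
,,,,,,,,
,,,,,,,,
[6] ,,,,,,,,
,,,,,,,,
,,,,@>,,
,,,@,,,,
,,,@@,,,
,,,,,,,,
,,,,,,,,
[7] ,,,,,,,,
,,,,,,,,
,,,,@@,,
,,,@,v,,
,,,@@,,,
,,,,,,,,
,,,,,,,,
[8] ,,,,,,,,
,,,,,,,,
,,,,@@,,
,,,@<@,,
,,,@@,,,
,,,,,,,,
,,,,,,,,
[9] ,,,,,,,,
,,,,,,,,
,,,,^@,,
,,,@@@,,
,,,@@,,,
,,,,,,,,
,,,,,,,,
[10] ,,,,,,,,
,,,,,,,,
,,,<,@,,
,,,@@@,,
,,,@@,,,
,,,,,,,,
,,,,,,,,
[11] ,,,,,,,,
,,,^,,,,
,,,@,@,,
,,,@@@,,
,,,@@,,,
,,,,,,,,
,,,,,,,,
[12] ,,,,,,,,
,,,@>,,,
,,,@,@,,
,,,@@@,,
,,,@@,,,
,,,,,,,,
,,,,,,,,
[13] ,,,,,,,,
,,,@@,,,
,,,@v@,,
,,,@@@,,
,,,@@,,,
,,,,,,,,
,,,,,,,,
[14] ,,,,,,,,
,,,@@,,,
,,,<@@,,
,,,@@@,,
,,,@@,,,
,,,,,,,,
,,,,,,,,
[15] ,,,,,,,,
,,,@@,,,
,,,,@@,,
,,,v@@,,
,,,@@,,,
,,,,,,,,
,,,,,,,,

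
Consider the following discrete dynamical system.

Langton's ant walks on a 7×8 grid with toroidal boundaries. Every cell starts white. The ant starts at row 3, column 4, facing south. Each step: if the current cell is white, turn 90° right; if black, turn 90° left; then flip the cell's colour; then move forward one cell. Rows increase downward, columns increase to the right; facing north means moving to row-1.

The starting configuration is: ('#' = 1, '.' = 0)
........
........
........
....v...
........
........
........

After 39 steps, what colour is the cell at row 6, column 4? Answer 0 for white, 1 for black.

t=0: ........
........
........
....v...
........
........
........
t=1: ........
........
........
...<#...
........
........
........
t=2: ........
........
...^....
...##...
........
........
........
t=3: ........
........
...#>...
...##...
........
........
........
t=4: ........
........
...##...
...#v...
........
........
........
t=5: ........
........
...##...
...#.>..
........
........
........
t=6: ........
........
...##...
...#.#..
.....v..
........
........
t=7: ........
........
...##...
...#.#..
....<#..
........
........
t=8: ........
........
...##...
...#^#..
....##..
........
........
t=9: ........
........
...##...
...##>..
....##..
........
........
t=10: ........
........
...##^..
...##...
....##..
........
........
t=11: ........
........
...###>.
...##...
....##..
........
........
t=12: ........
........
...####.
...##.v.
....##..
........
........
t=13: ........
........
...####.
...##<#.
....##..
........
........
t=14: ........
........
...##^#.
...####.
....##..
........
........
t=15: ........
........
...#<.#.
...####.
....##..
........
........
t=16: ........
........
...#..#.
...#v##.
....##..
........
........
t=17: ........
........
...#..#.
...#.>#.
....##..
........
........
t=18: ........
........
...#.^#.
...#..#.
....##..
........
........
t=19: ........
........
...#.#>.
...#..#.
....##..
........
........
t=20: ........
......^.
...#.#..
...#..#.
....##..
........
........
t=21: ........
......#>
...#.#..
...#..#.
....##..
........
........
t=22: ........
......##
...#.#.v
...#..#.
....##..
........
........
t=23: ........
......##
...#.#<#
...#..#.
....##..
........
........
t=24: ........
......^#
...#.###
...#..#.
....##..
........
........
t=25: ........
.....<.#
...#.###
...#..#.
....##..
........
........
t=26: .....^..
.....#.#
...#.###
...#..#.
....##..
........
........
t=27: .....#>.
.....#.#
...#.###
...#..#.
....##..
........
........
t=28: .....##.
.....#v#
...#.###
...#..#.
....##..
........
........
t=29: .....##.
.....<##
...#.###
...#..#.
....##..
........
........
t=30: .....##.
......##
...#.v##
...#..#.
....##..
........
........
t=31: .....##.
......##
...#..>#
...#..#.
....##..
........
........
t=32: .....##.
......^#
...#...#
...#..#.
....##..
........
........
t=33: .....##.
.....<.#
...#...#
...#..#.
....##..
........
........
t=34: .....^#.
.....#.#
...#...#
...#..#.
....##..
........
........
t=35: ....<.#.
.....#.#
...#...#
...#..#.
....##..
........
........
t=36: ....#.#.
.....#.#
...#...#
...#..#.
....##..
........
....^...
t=37: ....#.#.
.....#.#
...#...#
...#..#.
....##..
........
....#>..
t=38: ....#v#.
.....#.#
...#...#
...#..#.
....##..
........
....##..
t=39: ....<##.
.....#.#
...#...#
...#..#.
....##..
........
....##..

1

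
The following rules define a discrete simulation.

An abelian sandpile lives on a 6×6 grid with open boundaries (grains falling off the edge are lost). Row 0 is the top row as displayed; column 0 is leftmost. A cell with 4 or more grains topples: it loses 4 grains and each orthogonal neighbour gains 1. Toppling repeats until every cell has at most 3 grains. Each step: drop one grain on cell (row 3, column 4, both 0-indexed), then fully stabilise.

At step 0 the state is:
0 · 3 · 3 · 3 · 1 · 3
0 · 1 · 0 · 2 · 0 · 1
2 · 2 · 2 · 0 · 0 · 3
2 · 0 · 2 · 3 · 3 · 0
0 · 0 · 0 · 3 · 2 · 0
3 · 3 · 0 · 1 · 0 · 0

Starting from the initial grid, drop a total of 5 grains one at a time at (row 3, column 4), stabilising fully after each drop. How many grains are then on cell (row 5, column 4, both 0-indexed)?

k=0  0 · 3 · 3 · 3 · 1 · 3
0 · 1 · 0 · 2 · 0 · 1
2 · 2 · 2 · 0 · 0 · 3
2 · 0 · 2 · 3 · 3 · 0
0 · 0 · 0 · 3 · 2 · 0
3 · 3 · 0 · 1 · 0 · 0
k=1  0 · 3 · 3 · 3 · 1 · 3
0 · 1 · 0 · 2 · 0 · 1
2 · 2 · 2 · 1 · 1 · 3
2 · 0 · 3 · 1 · 2 · 1
0 · 0 · 1 · 1 · 0 · 1
3 · 3 · 0 · 2 · 1 · 0
k=2  0 · 3 · 3 · 3 · 1 · 3
0 · 1 · 0 · 2 · 0 · 1
2 · 2 · 2 · 1 · 1 · 3
2 · 0 · 3 · 1 · 3 · 1
0 · 0 · 1 · 1 · 0 · 1
3 · 3 · 0 · 2 · 1 · 0
k=3  0 · 3 · 3 · 3 · 1 · 3
0 · 1 · 0 · 2 · 0 · 1
2 · 2 · 2 · 1 · 2 · 3
2 · 0 · 3 · 2 · 0 · 2
0 · 0 · 1 · 1 · 1 · 1
3 · 3 · 0 · 2 · 1 · 0
k=4  0 · 3 · 3 · 3 · 1 · 3
0 · 1 · 0 · 2 · 0 · 1
2 · 2 · 2 · 1 · 2 · 3
2 · 0 · 3 · 2 · 1 · 2
0 · 0 · 1 · 1 · 1 · 1
3 · 3 · 0 · 2 · 1 · 0
k=5  0 · 3 · 3 · 3 · 1 · 3
0 · 1 · 0 · 2 · 0 · 1
2 · 2 · 2 · 1 · 2 · 3
2 · 0 · 3 · 2 · 2 · 2
0 · 0 · 1 · 1 · 1 · 1
3 · 3 · 0 · 2 · 1 · 0

1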